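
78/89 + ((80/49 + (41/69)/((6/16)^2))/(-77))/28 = 1275329822/1459709559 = 0.87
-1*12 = -12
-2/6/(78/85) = -85/234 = -0.36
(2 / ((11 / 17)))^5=45435424 / 161051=282.12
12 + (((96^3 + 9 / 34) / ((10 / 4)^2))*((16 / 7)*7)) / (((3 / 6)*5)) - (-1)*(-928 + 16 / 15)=5769725636 / 6375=905055.00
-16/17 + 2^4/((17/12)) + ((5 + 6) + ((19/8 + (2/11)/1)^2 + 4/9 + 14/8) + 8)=45123977/1184832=38.08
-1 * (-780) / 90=26 / 3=8.67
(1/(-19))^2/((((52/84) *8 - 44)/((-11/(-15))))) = -77/1480100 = -0.00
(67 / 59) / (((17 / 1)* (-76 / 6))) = -201 / 38114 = -0.01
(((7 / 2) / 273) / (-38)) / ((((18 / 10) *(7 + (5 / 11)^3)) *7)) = -6655 / 1763123544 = -0.00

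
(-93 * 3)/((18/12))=-186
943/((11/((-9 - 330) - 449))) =-743084/11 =-67553.09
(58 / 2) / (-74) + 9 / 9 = 45 / 74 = 0.61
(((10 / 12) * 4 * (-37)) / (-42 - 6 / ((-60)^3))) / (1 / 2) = 8880000 / 1511999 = 5.87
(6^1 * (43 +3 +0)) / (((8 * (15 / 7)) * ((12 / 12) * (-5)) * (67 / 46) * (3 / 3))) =-3703 / 1675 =-2.21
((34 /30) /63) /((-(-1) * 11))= 17 /10395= 0.00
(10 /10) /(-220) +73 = 16059 /220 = 73.00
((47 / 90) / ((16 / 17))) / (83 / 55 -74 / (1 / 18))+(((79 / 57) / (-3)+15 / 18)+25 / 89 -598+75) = -18615331584071 / 35637784416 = -522.35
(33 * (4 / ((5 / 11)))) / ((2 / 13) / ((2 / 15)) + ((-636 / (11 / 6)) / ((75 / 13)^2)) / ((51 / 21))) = -441226500 / 4767571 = -92.55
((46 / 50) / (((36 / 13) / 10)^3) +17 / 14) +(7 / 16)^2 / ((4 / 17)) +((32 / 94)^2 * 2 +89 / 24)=568958527247 / 11543067648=49.29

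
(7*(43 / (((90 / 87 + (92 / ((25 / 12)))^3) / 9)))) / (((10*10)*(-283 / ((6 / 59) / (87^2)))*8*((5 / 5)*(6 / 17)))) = -3198125 / 604639977520917696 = -0.00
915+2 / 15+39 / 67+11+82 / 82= 932354 / 1005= 927.72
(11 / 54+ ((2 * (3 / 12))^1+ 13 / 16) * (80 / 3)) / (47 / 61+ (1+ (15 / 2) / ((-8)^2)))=7421504 / 397953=18.65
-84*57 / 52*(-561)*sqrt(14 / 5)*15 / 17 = 118503*sqrt(70) / 13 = 76266.71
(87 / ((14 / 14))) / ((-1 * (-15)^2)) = -29 / 75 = -0.39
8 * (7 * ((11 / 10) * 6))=1848 / 5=369.60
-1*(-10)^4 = -10000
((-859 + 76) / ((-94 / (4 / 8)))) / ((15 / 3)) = 783 / 940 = 0.83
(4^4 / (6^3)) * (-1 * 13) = -416 / 27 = -15.41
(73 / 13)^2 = 5329 / 169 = 31.53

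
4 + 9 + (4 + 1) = 18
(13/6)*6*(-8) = -104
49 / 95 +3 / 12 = 291 / 380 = 0.77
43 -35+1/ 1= 9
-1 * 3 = -3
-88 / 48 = -11 / 6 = -1.83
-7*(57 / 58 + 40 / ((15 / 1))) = -25.55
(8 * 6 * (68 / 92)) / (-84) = -68 / 161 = -0.42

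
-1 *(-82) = 82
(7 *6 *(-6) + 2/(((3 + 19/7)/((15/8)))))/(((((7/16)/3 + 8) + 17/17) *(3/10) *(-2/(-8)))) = -160860/439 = -366.42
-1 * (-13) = 13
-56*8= -448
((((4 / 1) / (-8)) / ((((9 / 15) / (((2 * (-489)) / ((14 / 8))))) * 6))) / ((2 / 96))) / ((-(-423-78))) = 26080 / 3507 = 7.44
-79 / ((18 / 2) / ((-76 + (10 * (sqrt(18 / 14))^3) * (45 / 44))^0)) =-79 / 9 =-8.78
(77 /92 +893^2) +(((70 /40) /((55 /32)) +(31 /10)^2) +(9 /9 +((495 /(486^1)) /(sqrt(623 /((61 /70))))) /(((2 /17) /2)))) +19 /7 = 187 * sqrt(54290) /67284 +35307726544 /44275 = 797464.83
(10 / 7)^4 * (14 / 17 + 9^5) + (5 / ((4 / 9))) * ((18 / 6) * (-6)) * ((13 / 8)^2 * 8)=157821800435 / 653072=241660.64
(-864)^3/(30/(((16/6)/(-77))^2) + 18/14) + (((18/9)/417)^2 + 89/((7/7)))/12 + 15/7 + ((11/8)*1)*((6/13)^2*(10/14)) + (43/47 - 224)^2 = 11636033276196249388163/484985605574230956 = 23992.53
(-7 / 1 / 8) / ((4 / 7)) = -49 / 32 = -1.53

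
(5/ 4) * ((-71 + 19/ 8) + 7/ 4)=-2675/ 32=-83.59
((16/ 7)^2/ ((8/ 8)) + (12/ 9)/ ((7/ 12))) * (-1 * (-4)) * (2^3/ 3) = 11776/ 147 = 80.11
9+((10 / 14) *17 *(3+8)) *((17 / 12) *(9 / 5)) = 9789 / 28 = 349.61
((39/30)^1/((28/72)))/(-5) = -117/175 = -0.67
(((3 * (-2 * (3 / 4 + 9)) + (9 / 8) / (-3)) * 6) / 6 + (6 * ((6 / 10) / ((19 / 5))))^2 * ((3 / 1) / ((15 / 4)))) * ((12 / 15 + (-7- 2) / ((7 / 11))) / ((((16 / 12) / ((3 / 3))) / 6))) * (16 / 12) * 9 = 10588874283 / 252700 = 41902.95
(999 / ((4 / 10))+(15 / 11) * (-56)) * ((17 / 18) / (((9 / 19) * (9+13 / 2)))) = 5734865 / 18414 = 311.44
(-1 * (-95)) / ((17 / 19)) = 1805 / 17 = 106.18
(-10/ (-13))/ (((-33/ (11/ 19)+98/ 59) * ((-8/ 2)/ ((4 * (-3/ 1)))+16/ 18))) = -1062/ 93379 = -0.01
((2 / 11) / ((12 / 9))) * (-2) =-3 / 11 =-0.27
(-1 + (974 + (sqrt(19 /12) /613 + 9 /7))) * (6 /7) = 835.10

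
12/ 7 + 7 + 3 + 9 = 145/ 7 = 20.71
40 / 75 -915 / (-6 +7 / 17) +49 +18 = 65912 / 285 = 231.27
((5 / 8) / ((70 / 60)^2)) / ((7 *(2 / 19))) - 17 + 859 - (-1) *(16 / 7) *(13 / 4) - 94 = 1037303 / 1372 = 756.05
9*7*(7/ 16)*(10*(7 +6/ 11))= 183015/ 88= 2079.72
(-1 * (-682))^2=465124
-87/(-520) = 87/520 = 0.17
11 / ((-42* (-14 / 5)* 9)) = 55 / 5292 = 0.01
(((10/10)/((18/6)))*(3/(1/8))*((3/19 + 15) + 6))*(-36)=-115776/19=-6093.47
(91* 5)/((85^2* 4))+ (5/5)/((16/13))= 19149/23120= 0.83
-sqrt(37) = -6.08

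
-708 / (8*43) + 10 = 7.94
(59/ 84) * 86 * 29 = 73573/ 42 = 1751.74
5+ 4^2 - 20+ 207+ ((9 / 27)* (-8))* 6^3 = -368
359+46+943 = 1348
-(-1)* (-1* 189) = -189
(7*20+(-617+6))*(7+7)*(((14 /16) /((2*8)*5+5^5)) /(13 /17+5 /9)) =-3531087 /2589640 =-1.36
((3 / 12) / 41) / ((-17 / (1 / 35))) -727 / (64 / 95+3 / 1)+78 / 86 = -288464449727 / 1464383060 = -196.99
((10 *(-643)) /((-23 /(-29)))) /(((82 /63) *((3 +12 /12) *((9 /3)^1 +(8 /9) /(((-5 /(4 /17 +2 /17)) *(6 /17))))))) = -551.77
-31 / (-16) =31 / 16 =1.94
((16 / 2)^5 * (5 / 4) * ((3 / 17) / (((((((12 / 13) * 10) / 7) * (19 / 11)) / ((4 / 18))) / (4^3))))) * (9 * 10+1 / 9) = 106405691392 / 26163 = 4067029.45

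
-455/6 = -75.83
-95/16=-5.94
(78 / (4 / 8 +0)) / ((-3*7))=-52 / 7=-7.43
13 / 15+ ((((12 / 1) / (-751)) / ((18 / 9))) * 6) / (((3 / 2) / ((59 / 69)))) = 217469 / 259095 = 0.84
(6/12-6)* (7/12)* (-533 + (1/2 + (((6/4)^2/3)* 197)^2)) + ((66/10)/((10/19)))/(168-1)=-36515340697/534400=-68329.60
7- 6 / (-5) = 41 / 5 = 8.20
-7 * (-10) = 70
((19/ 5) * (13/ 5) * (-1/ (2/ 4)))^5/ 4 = -7354865808056/ 9765625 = -753138.26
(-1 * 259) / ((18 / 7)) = -1813 / 18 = -100.72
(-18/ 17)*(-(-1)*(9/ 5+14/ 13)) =-198/ 65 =-3.05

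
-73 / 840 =-0.09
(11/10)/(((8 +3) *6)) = 1/60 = 0.02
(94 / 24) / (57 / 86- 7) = -2021 / 3270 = -0.62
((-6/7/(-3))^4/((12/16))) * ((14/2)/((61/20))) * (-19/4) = -6080/62769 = -0.10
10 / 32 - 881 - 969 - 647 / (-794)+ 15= -11648759 / 6352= -1833.87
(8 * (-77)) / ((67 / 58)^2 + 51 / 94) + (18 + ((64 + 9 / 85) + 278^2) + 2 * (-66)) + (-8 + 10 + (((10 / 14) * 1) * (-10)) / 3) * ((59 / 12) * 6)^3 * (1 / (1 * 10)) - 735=2276092042979 / 30270030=75192.92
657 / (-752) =-657 / 752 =-0.87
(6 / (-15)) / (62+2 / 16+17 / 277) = -4432 / 689025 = -0.01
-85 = -85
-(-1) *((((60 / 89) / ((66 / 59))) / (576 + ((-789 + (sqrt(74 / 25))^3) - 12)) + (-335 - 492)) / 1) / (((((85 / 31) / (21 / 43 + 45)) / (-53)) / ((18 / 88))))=7892465134500 *sqrt(74) / 6223794971517739 + 4628508484082589854469 / 31118974857588695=148735.90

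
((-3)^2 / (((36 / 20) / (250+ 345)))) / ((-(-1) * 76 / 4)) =2975 / 19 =156.58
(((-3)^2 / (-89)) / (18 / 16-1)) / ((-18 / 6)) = 24 / 89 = 0.27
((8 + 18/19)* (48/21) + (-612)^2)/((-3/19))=-2372241.52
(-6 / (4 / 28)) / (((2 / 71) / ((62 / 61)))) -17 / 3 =-278363 / 183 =-1521.11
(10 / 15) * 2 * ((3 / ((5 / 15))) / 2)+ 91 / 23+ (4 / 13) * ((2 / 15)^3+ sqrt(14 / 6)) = 10.43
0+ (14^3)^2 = 7529536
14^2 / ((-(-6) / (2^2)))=392 / 3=130.67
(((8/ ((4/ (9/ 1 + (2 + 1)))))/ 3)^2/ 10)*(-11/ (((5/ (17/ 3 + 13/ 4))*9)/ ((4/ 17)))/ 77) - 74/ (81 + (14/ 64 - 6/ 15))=-0.96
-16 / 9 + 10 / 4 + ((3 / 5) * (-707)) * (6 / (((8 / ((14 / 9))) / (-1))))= 22303 / 45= 495.62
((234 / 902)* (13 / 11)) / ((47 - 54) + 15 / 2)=0.61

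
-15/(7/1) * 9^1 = -135/7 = -19.29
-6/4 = -3/2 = -1.50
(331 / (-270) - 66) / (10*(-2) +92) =-18151 / 19440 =-0.93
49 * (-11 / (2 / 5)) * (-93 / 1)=250635 / 2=125317.50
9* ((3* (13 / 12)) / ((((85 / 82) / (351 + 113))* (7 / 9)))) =10016136 / 595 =16833.84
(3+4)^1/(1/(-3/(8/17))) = -357/8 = -44.62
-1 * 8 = -8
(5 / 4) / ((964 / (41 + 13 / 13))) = 105 / 1928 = 0.05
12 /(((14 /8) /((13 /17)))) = 5.24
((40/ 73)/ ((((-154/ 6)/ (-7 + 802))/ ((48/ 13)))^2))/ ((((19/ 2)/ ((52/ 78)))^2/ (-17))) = -15843299328000/ 26405732353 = -599.99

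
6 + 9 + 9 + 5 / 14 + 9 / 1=467 / 14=33.36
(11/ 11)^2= 1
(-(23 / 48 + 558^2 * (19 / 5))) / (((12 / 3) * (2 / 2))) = -283964083 / 960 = -295795.92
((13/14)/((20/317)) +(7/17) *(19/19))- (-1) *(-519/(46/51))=-61339829/109480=-560.28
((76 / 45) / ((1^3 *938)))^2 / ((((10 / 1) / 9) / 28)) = 2888 / 35350875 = 0.00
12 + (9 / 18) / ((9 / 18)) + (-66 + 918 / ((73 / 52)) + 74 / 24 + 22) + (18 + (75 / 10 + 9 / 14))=3998947 / 6132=652.14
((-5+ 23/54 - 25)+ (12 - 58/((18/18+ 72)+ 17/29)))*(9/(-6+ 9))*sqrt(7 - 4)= -1057997*sqrt(3)/19206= -95.41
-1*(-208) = 208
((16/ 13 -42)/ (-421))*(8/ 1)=4240/ 5473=0.77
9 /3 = 3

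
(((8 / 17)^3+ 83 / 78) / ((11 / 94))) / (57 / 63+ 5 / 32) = 9.41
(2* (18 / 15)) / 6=2 / 5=0.40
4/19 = 0.21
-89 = -89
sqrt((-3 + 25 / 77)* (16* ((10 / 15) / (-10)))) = 1.69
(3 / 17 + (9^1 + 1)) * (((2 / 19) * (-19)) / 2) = -173 / 17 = -10.18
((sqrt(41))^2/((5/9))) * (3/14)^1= 15.81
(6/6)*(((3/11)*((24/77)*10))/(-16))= -0.05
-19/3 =-6.33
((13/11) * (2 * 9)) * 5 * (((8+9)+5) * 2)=4680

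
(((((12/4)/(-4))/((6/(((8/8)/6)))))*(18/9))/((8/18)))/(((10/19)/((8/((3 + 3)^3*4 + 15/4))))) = -19/11570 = -0.00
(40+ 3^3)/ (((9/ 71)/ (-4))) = -19028/ 9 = -2114.22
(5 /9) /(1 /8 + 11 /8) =0.37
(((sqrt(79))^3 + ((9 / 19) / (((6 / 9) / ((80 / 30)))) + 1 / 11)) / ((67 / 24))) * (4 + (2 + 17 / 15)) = 71048 / 14003 + 67624 * sqrt(79) / 335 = 1799.27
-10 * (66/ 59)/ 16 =-165/ 236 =-0.70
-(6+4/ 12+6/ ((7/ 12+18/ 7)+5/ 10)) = -7345/ 921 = -7.98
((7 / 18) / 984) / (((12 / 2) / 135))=35 / 3936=0.01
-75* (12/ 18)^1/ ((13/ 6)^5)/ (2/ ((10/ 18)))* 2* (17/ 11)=-3672000/ 4084223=-0.90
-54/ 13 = -4.15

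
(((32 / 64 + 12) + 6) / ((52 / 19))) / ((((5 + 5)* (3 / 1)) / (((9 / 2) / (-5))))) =-2109 / 10400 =-0.20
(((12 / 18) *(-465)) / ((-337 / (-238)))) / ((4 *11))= -18445 / 3707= -4.98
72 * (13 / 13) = 72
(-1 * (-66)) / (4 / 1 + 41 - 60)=-22 / 5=-4.40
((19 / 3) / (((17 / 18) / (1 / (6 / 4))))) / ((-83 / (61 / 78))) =-2318 / 55029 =-0.04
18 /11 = 1.64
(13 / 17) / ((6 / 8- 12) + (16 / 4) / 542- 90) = -14092 / 1865699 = -0.01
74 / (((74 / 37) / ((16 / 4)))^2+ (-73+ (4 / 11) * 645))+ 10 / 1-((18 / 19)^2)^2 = 8954553022 / 927755199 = 9.65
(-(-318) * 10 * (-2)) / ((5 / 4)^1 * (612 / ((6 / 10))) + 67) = -3180 / 671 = -4.74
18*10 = 180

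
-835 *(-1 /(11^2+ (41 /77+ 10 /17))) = 1093015 /159856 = 6.84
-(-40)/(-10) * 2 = -8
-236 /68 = -59 /17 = -3.47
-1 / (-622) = 1 / 622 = 0.00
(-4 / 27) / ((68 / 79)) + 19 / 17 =434 / 459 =0.95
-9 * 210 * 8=-15120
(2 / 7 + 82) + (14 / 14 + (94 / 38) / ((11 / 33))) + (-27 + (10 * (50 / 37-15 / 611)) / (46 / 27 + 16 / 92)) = 124060016888 / 1752924173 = 70.77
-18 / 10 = -9 / 5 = -1.80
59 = 59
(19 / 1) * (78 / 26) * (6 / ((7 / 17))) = 830.57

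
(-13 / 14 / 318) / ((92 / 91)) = -169 / 58512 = -0.00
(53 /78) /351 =53 /27378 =0.00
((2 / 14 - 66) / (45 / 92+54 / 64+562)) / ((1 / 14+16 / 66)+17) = -22393536 / 3316489387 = -0.01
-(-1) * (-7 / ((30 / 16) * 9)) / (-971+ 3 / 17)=119 / 278505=0.00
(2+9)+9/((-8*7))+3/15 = 3091/280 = 11.04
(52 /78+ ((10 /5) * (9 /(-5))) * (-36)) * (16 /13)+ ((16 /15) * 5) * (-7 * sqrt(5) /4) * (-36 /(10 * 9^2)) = 161.26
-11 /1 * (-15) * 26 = 4290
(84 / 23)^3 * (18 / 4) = 2667168 / 12167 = 219.21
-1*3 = -3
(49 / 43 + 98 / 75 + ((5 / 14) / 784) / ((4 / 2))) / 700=173195453 / 49556640000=0.00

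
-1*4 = -4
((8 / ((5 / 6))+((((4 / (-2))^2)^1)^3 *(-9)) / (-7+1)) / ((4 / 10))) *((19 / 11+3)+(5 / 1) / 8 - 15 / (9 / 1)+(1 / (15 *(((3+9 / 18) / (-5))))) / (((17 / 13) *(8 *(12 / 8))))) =346789 / 357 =971.40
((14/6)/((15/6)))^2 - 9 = -1829/225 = -8.13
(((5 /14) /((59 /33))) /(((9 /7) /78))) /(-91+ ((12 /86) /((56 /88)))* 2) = -215215 /1608281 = -0.13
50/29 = 1.72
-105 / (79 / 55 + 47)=-1925 / 888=-2.17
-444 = -444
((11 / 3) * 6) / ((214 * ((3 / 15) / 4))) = 220 / 107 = 2.06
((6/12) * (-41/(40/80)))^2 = 1681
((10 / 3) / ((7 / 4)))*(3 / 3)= 40 / 21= 1.90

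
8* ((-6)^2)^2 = 10368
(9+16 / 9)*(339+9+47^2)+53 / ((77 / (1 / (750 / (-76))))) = 27558.71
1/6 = 0.17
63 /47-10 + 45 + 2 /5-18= 4404 /235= 18.74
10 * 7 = 70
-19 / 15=-1.27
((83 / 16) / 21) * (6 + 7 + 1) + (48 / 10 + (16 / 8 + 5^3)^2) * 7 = 13552807 / 120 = 112940.06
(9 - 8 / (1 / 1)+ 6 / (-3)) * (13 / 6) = -13 / 6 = -2.17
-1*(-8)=8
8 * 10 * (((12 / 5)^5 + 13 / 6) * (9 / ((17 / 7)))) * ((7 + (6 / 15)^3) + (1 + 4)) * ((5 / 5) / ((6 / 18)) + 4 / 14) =1276607328672 / 1328125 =961210.22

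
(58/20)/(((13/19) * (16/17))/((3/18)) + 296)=9367/968560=0.01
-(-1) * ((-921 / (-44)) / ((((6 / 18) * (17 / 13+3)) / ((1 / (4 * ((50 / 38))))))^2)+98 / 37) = 153935353237 / 51054080000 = 3.02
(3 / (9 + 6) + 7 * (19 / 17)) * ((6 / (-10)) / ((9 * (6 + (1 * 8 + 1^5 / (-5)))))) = -682 / 17595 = -0.04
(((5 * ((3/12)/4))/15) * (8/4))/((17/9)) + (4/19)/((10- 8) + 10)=307/7752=0.04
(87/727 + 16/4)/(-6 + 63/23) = -13777/10905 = -1.26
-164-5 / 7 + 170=37 / 7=5.29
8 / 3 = 2.67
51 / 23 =2.22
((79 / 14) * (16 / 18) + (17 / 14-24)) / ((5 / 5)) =-2239 / 126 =-17.77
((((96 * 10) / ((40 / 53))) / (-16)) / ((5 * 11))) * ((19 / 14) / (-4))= 3021 / 6160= 0.49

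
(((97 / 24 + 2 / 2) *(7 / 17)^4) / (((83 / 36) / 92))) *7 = 280643286 / 6932243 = 40.48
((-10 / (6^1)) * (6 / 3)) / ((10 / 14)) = -14 / 3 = -4.67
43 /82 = 0.52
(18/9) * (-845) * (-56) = 94640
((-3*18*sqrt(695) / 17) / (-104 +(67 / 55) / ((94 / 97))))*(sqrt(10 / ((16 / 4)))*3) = 2093850*sqrt(278) / 9030077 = 3.87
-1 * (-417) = 417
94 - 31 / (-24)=2287 / 24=95.29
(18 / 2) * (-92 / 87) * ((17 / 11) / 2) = -2346 / 319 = -7.35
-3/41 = -0.07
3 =3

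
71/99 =0.72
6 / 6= 1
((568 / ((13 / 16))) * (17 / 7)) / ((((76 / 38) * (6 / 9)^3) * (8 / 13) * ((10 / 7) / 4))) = 65178 / 5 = 13035.60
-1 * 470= -470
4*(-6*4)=-96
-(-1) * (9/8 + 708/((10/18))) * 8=51021/5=10204.20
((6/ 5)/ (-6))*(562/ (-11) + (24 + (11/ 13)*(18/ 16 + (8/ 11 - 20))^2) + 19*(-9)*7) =8652471/ 45760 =189.08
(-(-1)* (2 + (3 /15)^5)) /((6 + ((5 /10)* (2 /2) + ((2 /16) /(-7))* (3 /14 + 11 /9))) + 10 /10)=44107056 /164809375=0.27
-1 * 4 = -4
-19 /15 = -1.27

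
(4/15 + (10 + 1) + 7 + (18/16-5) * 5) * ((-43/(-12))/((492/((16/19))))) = -0.01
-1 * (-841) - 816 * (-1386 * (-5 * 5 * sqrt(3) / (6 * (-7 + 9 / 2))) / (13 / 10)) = 2512261.38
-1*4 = -4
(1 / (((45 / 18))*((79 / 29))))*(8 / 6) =232 / 1185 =0.20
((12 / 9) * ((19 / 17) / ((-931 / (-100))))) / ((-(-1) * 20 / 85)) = 100 / 147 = 0.68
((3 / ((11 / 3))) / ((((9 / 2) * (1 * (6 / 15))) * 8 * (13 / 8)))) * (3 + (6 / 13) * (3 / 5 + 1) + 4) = 503 / 1859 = 0.27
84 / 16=21 / 4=5.25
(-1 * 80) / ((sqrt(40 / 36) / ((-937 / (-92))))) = -5622 * sqrt(10) / 23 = -772.97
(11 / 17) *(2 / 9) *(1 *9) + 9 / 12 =139 / 68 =2.04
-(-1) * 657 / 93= 219 / 31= 7.06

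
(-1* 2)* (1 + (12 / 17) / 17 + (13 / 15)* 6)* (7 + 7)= -252532 / 1445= -174.76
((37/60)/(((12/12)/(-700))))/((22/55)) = -6475/6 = -1079.17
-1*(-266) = 266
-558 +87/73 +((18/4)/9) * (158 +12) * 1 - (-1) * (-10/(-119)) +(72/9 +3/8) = -32200915/69496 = -463.35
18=18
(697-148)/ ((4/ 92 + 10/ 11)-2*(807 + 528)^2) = -138897/ 901805609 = -0.00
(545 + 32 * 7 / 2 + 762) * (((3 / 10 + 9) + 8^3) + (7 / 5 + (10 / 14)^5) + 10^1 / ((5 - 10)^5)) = 15587874846093 / 21008750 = 741970.60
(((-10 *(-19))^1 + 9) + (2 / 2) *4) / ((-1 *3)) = -203 / 3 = -67.67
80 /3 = 26.67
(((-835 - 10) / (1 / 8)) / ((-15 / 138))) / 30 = 31096 / 15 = 2073.07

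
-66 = -66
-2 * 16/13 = -32/13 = -2.46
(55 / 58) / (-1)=-55 / 58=-0.95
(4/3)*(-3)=-4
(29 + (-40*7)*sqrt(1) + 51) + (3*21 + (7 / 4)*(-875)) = -6673 / 4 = -1668.25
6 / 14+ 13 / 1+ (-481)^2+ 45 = 1619936 / 7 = 231419.43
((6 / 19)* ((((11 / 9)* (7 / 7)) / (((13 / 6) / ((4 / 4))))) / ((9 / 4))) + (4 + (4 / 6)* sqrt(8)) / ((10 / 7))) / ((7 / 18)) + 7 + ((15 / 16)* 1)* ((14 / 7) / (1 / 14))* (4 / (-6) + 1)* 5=12* sqrt(2) / 5 + 2010951 / 34580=61.55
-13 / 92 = -0.14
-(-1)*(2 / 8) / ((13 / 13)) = 1 / 4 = 0.25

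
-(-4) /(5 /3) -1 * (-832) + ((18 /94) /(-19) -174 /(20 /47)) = 759925 /1786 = 425.49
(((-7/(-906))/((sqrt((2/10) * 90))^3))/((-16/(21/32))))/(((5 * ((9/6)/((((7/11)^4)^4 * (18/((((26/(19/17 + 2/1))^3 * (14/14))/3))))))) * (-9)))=242433331216113915773 * sqrt(2)/82824808993553546696739340984320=0.00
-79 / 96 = -0.82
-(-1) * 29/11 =29/11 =2.64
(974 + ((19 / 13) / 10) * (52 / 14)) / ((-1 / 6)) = -204654 / 35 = -5847.26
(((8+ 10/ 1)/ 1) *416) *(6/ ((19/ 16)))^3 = 6624903168/ 6859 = 965870.12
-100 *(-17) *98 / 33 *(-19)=-3165400 / 33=-95921.21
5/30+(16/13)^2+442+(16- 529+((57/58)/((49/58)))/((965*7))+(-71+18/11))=-512002620917/3691918230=-138.68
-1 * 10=-10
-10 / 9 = -1.11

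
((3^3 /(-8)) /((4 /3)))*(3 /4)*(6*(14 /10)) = -5103 /320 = -15.95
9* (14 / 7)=18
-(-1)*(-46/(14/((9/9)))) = -23/7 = -3.29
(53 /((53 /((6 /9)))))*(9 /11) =6 /11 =0.55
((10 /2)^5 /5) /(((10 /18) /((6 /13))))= 6750 /13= 519.23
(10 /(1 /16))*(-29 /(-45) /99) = 928 /891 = 1.04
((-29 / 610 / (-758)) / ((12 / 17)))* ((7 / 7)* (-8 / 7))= -493 / 4854990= -0.00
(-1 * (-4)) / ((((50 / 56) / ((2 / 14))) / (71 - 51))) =12.80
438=438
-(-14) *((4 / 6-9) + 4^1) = -182 / 3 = -60.67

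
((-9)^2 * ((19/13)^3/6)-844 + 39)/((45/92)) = -154190942/98865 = -1559.61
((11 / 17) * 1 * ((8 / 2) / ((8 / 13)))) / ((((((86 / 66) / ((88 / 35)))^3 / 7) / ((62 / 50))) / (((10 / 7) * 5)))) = 108564432717312 / 57950664625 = 1873.39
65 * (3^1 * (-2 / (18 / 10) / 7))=-650 / 21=-30.95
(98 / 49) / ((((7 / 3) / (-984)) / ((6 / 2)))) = -17712 / 7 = -2530.29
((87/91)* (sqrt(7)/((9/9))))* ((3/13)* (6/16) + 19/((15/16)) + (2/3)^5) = 75065659* sqrt(7)/3832920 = 51.82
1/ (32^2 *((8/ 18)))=9/ 4096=0.00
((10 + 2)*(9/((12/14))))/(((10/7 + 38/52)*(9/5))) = 12740/393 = 32.42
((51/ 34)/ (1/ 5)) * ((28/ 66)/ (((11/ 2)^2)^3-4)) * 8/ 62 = 1792/ 120803001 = 0.00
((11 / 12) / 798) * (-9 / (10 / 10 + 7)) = -0.00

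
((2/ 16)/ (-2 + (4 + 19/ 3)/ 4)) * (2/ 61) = 3/ 427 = 0.01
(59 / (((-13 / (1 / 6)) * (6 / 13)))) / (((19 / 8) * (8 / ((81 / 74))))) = -531 / 5624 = -0.09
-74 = -74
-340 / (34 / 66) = -660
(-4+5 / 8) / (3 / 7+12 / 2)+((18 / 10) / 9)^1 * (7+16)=163 / 40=4.08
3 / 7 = 0.43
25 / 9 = 2.78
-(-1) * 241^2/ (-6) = -58081/ 6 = -9680.17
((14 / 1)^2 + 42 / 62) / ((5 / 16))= 97552 / 155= 629.37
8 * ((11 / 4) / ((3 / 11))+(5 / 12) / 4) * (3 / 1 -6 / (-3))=815 / 2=407.50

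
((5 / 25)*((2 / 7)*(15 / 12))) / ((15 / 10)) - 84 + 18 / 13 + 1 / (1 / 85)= 2.43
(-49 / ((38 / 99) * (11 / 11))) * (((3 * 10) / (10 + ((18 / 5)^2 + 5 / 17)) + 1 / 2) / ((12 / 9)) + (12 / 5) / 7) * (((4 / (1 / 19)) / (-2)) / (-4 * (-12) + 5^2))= 112.00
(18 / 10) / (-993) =-3 / 1655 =-0.00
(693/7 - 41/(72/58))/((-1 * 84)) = -0.79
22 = 22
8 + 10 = 18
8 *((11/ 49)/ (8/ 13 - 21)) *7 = -1144/ 1855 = -0.62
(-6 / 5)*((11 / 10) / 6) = -0.22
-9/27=-1/3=-0.33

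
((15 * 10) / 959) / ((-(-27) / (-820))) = -41000 / 8631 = -4.75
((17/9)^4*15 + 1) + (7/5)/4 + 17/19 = 160555411/831060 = 193.19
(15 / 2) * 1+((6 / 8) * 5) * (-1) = 15 / 4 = 3.75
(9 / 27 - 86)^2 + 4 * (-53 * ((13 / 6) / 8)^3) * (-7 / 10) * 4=7350.57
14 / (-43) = -14 / 43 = -0.33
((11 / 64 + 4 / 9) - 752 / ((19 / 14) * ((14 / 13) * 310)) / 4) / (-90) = -341603 / 152668800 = -0.00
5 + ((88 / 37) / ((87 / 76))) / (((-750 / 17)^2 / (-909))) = 202680367 / 50296875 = 4.03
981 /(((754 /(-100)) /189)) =-9270450 /377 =-24590.05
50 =50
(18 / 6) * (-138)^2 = 57132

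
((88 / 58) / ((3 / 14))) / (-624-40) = -77 / 7221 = -0.01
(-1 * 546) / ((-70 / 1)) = 39 / 5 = 7.80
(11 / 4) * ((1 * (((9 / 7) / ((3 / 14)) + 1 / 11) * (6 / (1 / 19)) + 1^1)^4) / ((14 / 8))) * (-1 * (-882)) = 431309663675654526 / 1331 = 324049334091400.85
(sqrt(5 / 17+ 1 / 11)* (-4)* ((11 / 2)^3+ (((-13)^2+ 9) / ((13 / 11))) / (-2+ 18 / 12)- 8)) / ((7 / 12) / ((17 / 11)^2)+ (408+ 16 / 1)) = 9092484* sqrt(374) / 210392897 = 0.84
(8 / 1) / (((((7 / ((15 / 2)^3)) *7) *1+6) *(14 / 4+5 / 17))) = 0.34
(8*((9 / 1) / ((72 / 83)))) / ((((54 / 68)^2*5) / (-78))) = -2494648 / 1215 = -2053.21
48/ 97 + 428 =41564/ 97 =428.49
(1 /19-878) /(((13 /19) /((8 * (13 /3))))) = -133448 /3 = -44482.67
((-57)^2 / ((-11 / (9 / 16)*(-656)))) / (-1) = -29241 / 115456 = -0.25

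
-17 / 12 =-1.42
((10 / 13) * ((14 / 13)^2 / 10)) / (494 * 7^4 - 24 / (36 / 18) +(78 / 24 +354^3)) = 0.00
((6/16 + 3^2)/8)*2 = 2.34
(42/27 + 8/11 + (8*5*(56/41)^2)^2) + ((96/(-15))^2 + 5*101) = 6116.72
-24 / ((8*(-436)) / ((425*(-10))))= -6375 / 218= -29.24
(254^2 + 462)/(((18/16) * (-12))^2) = 259912/729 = 356.53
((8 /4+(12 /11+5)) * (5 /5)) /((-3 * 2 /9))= -267 /22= -12.14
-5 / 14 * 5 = -25 / 14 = -1.79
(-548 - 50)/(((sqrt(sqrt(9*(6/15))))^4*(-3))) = 1495/27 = 55.37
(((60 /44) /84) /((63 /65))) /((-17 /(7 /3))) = -325 /141372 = -0.00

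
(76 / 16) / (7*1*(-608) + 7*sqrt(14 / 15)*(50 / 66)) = -4717548 / 4226916883-3135*sqrt(210) / 33815335064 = -0.00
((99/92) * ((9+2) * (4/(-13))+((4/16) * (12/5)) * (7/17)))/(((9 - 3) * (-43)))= 114411/8742760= 0.01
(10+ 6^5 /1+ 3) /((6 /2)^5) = 7789 /243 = 32.05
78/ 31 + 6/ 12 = 187/ 62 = 3.02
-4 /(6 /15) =-10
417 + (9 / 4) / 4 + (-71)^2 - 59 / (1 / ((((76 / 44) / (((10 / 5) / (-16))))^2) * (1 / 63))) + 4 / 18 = 214662293 / 40656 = 5279.97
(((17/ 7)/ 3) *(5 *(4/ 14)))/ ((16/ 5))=425/ 1176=0.36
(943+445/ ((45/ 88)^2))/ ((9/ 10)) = 2142262/ 729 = 2938.63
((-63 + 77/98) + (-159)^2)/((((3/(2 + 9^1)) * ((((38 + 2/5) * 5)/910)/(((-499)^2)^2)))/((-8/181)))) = -1201017567943512.13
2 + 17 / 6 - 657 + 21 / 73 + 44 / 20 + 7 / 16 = -11374711 / 17520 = -649.24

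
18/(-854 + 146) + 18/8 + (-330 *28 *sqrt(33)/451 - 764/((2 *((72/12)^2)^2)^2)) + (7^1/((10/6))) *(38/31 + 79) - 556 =-3330484179527/15360088320 - 840 *sqrt(33)/41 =-334.52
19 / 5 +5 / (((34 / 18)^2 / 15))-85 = -86959 / 1445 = -60.18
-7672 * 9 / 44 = -17262 / 11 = -1569.27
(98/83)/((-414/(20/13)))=-0.00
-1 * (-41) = 41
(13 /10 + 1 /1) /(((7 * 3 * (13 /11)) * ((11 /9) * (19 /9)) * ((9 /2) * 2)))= 69 /17290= 0.00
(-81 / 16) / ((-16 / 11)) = 891 / 256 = 3.48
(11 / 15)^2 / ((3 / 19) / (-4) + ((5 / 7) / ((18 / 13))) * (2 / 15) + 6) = 193116 / 2165125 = 0.09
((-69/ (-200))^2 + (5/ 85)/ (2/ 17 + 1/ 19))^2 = 41767505641/ 193600000000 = 0.22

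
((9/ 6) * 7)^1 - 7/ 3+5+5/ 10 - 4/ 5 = 193/ 15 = 12.87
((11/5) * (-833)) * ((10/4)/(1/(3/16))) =-27489/32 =-859.03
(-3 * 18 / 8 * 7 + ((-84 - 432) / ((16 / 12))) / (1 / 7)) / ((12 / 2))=-3675 / 8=-459.38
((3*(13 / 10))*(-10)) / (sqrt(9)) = -13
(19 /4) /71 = 0.07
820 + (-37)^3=-49833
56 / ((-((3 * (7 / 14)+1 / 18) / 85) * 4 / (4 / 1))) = -3060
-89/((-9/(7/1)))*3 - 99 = 326/3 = 108.67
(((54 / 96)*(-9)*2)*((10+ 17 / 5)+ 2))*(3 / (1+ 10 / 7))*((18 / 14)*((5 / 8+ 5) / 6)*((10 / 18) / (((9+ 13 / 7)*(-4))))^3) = 0.00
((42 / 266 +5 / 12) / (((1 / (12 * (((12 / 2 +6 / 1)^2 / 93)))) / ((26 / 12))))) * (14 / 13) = 14672 / 589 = 24.91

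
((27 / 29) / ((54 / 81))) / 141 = 27 / 2726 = 0.01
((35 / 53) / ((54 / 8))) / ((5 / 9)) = 0.18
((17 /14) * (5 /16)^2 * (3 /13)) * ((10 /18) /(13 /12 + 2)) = 2125 /430976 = 0.00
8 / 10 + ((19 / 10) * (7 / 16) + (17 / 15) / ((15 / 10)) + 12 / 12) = 4877 / 1440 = 3.39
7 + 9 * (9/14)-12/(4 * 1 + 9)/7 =329/26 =12.65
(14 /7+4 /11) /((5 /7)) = 182 /55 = 3.31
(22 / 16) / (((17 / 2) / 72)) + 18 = 504 / 17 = 29.65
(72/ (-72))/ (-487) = 1/ 487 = 0.00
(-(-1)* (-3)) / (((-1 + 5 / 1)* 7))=-0.11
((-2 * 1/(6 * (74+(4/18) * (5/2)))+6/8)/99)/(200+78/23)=0.00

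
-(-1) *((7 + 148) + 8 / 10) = 779 / 5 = 155.80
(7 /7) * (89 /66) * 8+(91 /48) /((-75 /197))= 230003 /39600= 5.81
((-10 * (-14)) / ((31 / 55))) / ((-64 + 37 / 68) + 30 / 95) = -9948400 / 2528887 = -3.93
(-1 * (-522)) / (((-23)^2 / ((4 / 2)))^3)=4176 / 148035889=0.00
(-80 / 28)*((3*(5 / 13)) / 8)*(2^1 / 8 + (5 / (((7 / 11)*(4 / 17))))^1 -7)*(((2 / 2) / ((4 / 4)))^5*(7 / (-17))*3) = 83925 / 6188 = 13.56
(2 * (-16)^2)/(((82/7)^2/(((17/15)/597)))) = 106624/15053355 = 0.01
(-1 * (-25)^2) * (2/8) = -156.25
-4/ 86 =-2/ 43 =-0.05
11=11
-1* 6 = -6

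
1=1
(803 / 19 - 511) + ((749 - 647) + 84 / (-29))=-203668 / 551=-369.63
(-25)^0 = 1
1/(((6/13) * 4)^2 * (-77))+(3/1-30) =-1197673/44352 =-27.00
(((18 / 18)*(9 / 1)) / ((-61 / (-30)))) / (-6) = -45 / 61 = -0.74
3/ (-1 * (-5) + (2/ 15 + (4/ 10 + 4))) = 45/ 143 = 0.31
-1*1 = -1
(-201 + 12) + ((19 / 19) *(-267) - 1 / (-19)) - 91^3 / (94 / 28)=-200857047 / 893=-224923.90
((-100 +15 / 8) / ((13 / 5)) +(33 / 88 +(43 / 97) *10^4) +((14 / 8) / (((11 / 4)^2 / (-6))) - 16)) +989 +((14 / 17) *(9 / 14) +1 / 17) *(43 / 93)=5179227725209 / 964922244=5367.51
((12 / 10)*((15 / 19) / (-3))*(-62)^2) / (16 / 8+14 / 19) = -5766 / 13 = -443.54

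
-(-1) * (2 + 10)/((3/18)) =72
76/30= 38/15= 2.53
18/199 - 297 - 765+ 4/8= -422441/398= -1061.41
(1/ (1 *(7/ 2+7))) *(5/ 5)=2/ 21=0.10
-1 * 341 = -341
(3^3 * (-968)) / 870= -4356 / 145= -30.04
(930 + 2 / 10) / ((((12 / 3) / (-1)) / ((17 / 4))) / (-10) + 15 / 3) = 79067 / 433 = 182.60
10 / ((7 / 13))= 130 / 7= 18.57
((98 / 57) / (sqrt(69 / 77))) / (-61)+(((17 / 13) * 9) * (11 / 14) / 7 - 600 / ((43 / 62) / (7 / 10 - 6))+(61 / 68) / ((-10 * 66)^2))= 3721175338644451 / 811343332800 - 98 * sqrt(5313) / 239913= 4586.41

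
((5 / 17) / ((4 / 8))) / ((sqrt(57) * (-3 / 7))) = -70 * sqrt(57) / 2907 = -0.18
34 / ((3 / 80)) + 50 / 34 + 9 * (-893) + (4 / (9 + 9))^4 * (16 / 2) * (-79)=-795303868 / 111537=-7130.40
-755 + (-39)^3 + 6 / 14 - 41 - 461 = -424029 / 7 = -60575.57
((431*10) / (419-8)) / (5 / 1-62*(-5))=0.03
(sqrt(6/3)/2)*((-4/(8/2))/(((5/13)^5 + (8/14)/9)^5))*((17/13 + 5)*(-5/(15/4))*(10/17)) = 294486774981482141164578098603903439240*sqrt(2)/228896712453067759482670731435119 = 1819454.66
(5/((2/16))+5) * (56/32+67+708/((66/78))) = 1792845/44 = 40746.48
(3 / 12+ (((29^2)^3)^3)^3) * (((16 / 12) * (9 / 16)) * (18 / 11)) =1006736100026253227962228926784553353732911434784837721069594483543179771383934375 / 88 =11440182954843786681388960000000000000000000000000000000000000000000000000000000.00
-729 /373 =-1.95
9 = 9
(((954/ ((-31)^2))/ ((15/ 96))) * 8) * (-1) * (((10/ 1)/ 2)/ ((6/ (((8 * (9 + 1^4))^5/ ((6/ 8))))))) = -177838489600000/ 961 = -185055660353.80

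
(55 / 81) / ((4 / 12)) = 55 / 27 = 2.04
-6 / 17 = -0.35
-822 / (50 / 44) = -18084 / 25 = -723.36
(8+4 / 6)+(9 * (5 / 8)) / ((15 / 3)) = 235 / 24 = 9.79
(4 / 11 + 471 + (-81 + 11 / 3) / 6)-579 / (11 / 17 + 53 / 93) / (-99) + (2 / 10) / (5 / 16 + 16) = 12795694699 / 27619020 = 463.29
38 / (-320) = -0.12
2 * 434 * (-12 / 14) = -744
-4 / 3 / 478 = -2 / 717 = -0.00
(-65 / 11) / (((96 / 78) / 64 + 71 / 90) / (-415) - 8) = 63121500 / 85477601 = 0.74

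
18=18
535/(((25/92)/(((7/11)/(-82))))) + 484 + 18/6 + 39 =510.72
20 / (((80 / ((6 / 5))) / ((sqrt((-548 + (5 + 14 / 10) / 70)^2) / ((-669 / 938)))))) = -6424228 / 27875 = -230.47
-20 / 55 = -4 / 11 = -0.36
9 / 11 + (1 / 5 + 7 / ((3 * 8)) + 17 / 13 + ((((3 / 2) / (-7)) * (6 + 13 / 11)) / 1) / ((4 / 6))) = 37129 / 120120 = 0.31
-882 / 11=-80.18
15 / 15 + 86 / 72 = 79 / 36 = 2.19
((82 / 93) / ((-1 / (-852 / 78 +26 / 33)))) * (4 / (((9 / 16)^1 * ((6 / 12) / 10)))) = 456366080 / 359073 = 1270.96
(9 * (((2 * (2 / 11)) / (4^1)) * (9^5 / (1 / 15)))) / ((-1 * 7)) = -7971615 / 77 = -103527.47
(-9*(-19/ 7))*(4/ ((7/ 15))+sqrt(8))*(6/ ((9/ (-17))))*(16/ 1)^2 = -29767680/ 49 - 992256*sqrt(2)/ 7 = -807969.66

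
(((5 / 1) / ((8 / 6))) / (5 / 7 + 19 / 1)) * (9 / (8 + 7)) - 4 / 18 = -179 / 1656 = -0.11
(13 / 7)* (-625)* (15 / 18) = -40625 / 42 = -967.26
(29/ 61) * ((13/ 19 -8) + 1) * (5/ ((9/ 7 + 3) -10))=3045/ 1159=2.63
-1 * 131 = -131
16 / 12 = 4 / 3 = 1.33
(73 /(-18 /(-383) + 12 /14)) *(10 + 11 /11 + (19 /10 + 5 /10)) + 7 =13197611 /12120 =1088.91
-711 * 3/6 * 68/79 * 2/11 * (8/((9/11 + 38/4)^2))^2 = -834121728/2655237841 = -0.31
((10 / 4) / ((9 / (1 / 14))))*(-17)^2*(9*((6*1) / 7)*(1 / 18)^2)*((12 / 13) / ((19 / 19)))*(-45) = -7225 / 1274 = -5.67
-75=-75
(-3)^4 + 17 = 98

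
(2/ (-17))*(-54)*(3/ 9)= 2.12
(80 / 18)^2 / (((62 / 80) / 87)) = 1856000 / 837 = 2217.44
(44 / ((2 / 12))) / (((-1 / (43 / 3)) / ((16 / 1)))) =-60544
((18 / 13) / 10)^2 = 81 / 4225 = 0.02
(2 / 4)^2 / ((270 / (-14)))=-7 / 540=-0.01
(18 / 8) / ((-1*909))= -1 / 404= -0.00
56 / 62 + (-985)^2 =30077003 / 31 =970225.90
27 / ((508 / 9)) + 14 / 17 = 11243 / 8636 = 1.30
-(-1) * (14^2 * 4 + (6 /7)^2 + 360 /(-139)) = 5327188 /6811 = 782.14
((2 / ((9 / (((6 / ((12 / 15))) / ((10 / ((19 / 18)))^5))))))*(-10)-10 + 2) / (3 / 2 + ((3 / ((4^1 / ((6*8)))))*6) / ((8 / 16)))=-90701740099 / 4914766368000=-0.02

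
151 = 151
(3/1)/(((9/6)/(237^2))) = 112338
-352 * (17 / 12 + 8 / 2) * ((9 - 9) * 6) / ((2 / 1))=0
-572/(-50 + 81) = -572/31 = -18.45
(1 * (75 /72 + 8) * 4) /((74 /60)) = 29.32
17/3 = 5.67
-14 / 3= -4.67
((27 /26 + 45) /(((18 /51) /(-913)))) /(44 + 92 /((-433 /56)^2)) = -1161096690831 /443977456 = -2615.22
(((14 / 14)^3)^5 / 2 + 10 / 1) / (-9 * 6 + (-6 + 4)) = -3 / 16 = -0.19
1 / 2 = 0.50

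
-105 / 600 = -7 / 40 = -0.18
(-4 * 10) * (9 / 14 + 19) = -5500 / 7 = -785.71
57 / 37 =1.54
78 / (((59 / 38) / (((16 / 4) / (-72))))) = -494 / 177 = -2.79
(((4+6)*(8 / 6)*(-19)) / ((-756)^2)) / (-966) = 95 / 207038916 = 0.00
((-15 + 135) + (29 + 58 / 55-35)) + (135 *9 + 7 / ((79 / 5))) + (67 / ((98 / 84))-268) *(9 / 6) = 30860289 / 30415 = 1014.64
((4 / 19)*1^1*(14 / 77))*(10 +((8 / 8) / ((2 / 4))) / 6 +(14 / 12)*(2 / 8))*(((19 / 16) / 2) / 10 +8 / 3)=44489 / 40128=1.11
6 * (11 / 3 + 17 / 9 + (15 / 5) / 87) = 2918 / 87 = 33.54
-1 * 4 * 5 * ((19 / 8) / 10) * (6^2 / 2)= -171 / 2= -85.50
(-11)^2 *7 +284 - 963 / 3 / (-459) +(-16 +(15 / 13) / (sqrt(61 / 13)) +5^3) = 1241.23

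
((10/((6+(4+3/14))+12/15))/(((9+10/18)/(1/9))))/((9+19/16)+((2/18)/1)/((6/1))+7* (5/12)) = 50400/62648119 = 0.00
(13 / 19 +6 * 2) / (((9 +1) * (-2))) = -241 / 380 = -0.63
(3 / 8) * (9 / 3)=9 / 8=1.12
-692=-692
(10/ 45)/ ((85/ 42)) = 28/ 255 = 0.11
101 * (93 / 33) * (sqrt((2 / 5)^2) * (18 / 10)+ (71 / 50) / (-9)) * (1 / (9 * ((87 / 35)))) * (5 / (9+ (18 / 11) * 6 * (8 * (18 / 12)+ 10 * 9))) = 0.04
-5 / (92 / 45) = -225 / 92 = -2.45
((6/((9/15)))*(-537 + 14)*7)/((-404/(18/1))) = 164745/101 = 1631.14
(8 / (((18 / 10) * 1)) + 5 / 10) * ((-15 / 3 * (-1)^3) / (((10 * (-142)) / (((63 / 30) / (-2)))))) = 623 / 34080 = 0.02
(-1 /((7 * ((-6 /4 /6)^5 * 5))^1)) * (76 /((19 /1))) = 4096 /35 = 117.03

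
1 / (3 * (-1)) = -1 / 3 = -0.33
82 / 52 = 41 / 26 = 1.58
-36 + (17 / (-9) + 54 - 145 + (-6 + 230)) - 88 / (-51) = 96.84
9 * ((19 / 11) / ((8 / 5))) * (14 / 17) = 5985 / 748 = 8.00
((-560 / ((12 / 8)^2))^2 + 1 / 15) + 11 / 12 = 61946.66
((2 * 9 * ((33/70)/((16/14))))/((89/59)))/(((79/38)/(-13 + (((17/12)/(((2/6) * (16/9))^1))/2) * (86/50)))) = -11659786677/449984000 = -25.91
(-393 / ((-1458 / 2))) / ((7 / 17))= 2227 / 1701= 1.31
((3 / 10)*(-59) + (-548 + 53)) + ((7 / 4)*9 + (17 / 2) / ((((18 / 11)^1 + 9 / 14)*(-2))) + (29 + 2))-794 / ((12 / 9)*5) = -4120141 / 7020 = -586.91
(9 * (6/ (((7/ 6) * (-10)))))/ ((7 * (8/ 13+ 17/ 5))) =-234/ 1421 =-0.16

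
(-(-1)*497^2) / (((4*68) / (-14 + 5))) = -2223081 / 272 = -8173.09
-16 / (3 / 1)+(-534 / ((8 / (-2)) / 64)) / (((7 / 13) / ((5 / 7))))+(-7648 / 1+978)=684806 / 147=4658.54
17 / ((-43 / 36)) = -612 / 43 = -14.23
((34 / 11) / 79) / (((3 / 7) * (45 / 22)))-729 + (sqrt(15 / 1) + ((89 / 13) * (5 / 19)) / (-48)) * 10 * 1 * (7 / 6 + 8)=-30869083543 / 42148080 + 275 * sqrt(15) / 3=-377.37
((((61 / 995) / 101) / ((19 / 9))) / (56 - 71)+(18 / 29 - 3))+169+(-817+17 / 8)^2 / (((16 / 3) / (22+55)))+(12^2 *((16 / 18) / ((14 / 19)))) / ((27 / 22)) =513707331526402569823 / 53583097881600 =9587115.19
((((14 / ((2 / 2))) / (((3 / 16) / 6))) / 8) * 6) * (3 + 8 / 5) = 7728 / 5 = 1545.60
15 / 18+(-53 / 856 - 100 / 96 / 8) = 4391 / 6848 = 0.64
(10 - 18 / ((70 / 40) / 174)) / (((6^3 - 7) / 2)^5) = -398656 / 2791447540343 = -0.00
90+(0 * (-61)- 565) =-475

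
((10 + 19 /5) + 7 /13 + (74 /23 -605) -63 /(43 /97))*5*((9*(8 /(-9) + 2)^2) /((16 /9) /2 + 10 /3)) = -2344989600 /244283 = -9599.48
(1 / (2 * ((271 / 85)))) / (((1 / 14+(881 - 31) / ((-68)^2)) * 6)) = 0.10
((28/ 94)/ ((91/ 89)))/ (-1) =-178/ 611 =-0.29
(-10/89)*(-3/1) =0.34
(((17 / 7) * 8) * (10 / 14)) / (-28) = -170 / 343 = -0.50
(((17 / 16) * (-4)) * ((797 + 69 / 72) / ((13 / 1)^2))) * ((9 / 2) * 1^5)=-976701 / 10816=-90.30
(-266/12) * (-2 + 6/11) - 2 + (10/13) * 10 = 16274/429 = 37.93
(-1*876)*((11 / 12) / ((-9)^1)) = 89.22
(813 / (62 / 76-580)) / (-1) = 30894 / 22009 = 1.40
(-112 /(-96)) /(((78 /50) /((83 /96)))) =14525 /22464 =0.65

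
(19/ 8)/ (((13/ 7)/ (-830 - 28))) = -4389/ 4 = -1097.25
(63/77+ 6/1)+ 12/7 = 657/77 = 8.53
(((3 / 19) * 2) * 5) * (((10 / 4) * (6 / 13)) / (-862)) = -0.00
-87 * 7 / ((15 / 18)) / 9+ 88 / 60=-1196 / 15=-79.73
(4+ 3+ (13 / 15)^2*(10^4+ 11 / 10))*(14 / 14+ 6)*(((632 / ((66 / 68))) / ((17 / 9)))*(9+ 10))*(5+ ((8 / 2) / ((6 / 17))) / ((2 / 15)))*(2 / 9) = 6894674143.53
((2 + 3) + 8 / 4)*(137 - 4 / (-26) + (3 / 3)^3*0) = 12481 / 13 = 960.08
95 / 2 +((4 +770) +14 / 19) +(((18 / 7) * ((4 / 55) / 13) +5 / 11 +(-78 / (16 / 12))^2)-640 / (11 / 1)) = 1592565077 / 380380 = 4186.77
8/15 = 0.53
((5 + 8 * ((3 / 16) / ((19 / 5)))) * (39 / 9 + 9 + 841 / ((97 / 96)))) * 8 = 10620640 / 291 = 36497.04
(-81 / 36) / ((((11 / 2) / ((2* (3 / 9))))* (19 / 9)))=-27 / 209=-0.13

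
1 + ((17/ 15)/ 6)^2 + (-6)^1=-40211/ 8100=-4.96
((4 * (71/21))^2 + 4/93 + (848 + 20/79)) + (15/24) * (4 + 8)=2243588231/2160018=1038.69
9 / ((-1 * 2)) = -9 / 2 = -4.50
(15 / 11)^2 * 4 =900 / 121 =7.44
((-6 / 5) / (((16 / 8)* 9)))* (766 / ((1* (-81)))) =766 / 1215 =0.63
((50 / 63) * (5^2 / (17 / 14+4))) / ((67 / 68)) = 170000 / 44019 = 3.86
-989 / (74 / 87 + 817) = -86043 / 71153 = -1.21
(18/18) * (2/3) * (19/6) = 19/9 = 2.11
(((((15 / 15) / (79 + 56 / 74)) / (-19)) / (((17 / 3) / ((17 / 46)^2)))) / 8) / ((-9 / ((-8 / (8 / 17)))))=-10693 / 2847408096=-0.00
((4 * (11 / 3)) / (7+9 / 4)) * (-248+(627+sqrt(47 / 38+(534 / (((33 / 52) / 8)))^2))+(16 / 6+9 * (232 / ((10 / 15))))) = 1855216 / 333+8 * sqrt(7917605719082) / 2109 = 16244.80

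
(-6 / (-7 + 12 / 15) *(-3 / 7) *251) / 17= -22590 / 3689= -6.12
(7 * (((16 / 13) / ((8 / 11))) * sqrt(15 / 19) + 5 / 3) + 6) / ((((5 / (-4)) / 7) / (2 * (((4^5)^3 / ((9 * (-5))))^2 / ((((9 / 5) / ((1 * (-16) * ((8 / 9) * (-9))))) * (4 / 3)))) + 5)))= -109499872821539907407876 / 18225 - 318169441783342372468168 * sqrt(285) / 1500525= -9587849529088182128.55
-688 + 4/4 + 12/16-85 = -3085/4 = -771.25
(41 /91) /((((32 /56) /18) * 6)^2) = 2583 /208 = 12.42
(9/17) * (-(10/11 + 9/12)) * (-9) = 5913/748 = 7.91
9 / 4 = 2.25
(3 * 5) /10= 3 /2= 1.50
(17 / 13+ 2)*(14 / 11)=602 / 143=4.21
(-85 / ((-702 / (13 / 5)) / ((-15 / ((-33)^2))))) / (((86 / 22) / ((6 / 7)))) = -85 / 89397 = -0.00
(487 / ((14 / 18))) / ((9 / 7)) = 487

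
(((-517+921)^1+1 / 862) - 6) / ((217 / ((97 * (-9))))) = -1380213 / 862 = -1601.18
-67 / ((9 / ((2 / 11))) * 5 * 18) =-67 / 4455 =-0.02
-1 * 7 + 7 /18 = -119 /18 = -6.61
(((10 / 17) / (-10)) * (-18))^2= 324 / 289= 1.12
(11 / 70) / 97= 11 / 6790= 0.00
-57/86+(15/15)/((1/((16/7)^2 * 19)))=415511/4214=98.60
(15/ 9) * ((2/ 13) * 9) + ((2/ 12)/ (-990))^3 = 2.31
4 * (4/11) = 16/11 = 1.45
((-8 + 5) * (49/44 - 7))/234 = 259/3432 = 0.08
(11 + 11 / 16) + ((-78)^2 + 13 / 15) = 1463173 / 240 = 6096.55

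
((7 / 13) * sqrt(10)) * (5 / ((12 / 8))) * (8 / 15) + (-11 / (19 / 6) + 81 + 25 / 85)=112 * sqrt(10) / 117 + 25136 / 323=80.85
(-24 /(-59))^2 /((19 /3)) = 1728 /66139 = 0.03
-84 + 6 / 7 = -582 / 7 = -83.14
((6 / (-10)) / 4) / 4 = -3 / 80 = -0.04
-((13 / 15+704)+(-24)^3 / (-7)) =-281371 / 105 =-2679.72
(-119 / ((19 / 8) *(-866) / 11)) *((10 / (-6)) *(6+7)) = -340340 / 24681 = -13.79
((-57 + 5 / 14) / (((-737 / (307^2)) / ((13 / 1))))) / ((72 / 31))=30120001171 / 742896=40544.03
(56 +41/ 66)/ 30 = 3737/ 1980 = 1.89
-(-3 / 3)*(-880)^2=774400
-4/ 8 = -1/ 2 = -0.50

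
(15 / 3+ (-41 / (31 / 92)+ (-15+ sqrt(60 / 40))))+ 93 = -1199 / 31+ sqrt(6) / 2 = -37.45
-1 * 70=-70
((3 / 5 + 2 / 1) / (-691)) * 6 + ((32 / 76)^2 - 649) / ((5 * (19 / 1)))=-6.85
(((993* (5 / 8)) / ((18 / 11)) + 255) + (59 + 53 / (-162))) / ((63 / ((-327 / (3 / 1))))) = -97887995 / 81648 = -1198.90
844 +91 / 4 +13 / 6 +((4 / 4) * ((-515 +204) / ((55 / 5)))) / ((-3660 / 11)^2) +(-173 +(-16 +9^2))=760.92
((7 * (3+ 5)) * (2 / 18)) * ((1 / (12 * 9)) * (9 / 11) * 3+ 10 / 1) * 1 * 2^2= 2744 / 11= 249.45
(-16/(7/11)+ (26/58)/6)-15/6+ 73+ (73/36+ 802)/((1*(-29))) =129401/7308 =17.71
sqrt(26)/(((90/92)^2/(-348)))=-245456 * sqrt(26)/675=-1854.20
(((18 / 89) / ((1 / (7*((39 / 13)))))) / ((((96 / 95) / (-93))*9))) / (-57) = 0.76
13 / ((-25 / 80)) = -208 / 5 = -41.60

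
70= 70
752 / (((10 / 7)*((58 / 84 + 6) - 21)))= -110544 / 3005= -36.79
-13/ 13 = -1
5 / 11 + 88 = 973 / 11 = 88.45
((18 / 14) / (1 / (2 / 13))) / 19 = 18 / 1729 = 0.01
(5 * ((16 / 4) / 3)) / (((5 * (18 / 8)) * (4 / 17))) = 68 / 27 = 2.52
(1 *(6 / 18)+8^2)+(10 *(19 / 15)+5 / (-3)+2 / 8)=907 / 12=75.58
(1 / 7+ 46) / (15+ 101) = 323 / 812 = 0.40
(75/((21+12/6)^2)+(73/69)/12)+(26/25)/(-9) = 6051/52900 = 0.11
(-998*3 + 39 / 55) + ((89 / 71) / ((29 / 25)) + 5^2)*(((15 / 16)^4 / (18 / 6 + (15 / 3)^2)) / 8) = -1244007133799289 / 415610961920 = -2993.20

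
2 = 2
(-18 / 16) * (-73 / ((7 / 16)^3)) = 980.71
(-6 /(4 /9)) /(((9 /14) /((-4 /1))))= 84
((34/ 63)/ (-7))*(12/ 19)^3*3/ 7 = -19584/ 2352637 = -0.01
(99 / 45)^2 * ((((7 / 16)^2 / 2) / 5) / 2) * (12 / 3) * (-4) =-0.74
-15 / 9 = -5 / 3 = -1.67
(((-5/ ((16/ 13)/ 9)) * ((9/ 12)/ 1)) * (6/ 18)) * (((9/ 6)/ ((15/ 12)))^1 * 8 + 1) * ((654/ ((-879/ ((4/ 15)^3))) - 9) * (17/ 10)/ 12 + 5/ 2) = -99992806849/ 843840000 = -118.50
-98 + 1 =-97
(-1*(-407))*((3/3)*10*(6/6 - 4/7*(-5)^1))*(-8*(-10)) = 8791200/7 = 1255885.71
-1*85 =-85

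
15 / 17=0.88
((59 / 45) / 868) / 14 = 59 / 546840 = 0.00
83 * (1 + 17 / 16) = 2739 / 16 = 171.19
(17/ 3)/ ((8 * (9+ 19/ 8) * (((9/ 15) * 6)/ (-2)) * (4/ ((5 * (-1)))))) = 425/ 9828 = 0.04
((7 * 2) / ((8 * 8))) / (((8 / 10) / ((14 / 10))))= 49 / 128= 0.38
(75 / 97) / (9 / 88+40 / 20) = 1320 / 3589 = 0.37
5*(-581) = -2905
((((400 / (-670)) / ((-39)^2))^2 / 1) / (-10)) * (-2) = 320 / 10385036649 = 0.00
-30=-30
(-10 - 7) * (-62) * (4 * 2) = 8432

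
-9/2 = -4.50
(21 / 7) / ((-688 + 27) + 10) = -1 / 217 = -0.00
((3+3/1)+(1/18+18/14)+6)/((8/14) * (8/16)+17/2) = 41/27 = 1.52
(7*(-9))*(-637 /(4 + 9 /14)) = 43218 /5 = 8643.60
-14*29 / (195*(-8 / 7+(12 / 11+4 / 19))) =-10241 / 780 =-13.13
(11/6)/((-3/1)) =-11/18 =-0.61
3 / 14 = 0.21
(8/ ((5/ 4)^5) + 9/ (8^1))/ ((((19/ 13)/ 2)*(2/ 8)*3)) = 1217593/ 178125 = 6.84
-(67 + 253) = -320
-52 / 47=-1.11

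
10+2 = 12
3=3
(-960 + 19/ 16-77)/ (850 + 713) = -0.66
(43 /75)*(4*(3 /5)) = 172 /125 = 1.38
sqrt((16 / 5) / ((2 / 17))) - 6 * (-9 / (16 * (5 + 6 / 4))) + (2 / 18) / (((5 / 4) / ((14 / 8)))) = 5.89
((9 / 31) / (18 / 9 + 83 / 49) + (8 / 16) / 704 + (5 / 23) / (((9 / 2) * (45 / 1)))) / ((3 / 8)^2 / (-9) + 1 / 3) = 1183042733 / 4676106402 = 0.25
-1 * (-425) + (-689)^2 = 475146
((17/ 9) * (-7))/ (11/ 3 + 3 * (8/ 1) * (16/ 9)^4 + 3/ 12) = -115668/ 2131415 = -0.05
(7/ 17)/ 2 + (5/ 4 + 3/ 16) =447/ 272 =1.64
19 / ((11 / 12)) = 228 / 11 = 20.73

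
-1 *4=-4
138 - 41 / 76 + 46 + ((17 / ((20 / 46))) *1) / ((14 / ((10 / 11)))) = 1088469 / 5852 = 186.00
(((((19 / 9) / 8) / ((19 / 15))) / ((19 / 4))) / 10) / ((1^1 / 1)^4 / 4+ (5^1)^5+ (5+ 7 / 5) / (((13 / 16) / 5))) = 13 / 9379977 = 0.00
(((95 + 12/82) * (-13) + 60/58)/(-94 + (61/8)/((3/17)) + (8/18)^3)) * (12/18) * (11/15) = 20948436432/1757966225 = 11.92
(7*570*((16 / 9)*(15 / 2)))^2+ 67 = 2830240067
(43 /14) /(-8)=-43 /112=-0.38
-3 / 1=-3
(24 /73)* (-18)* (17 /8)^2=-7803 /292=-26.72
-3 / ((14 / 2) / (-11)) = 33 / 7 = 4.71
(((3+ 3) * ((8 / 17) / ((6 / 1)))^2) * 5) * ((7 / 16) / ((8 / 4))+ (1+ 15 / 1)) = 865 / 289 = 2.99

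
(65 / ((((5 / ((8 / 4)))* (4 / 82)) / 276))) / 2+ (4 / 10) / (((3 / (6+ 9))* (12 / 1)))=441325 / 6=73554.17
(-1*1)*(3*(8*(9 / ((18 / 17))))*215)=-43860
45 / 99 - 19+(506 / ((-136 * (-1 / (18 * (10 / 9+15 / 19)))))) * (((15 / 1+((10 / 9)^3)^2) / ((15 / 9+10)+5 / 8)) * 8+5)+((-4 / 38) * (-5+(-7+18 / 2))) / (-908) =16997294024165254 / 8429598276363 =2016.38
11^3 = 1331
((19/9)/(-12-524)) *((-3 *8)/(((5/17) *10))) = 323/10050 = 0.03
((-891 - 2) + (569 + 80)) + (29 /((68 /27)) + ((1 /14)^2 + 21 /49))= -193299 /833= -232.05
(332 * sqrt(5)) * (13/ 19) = 507.94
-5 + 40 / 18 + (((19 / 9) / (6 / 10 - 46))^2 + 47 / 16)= 10810903 / 66781584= 0.16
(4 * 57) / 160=57 / 40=1.42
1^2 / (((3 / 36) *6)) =2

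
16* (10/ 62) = 80/ 31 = 2.58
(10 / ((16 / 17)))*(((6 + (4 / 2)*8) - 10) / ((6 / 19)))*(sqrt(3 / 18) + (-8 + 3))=-8075 / 4 + 1615*sqrt(6) / 24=-1853.92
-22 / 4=-11 / 2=-5.50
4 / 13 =0.31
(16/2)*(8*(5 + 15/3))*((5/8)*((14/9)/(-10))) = -560/9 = -62.22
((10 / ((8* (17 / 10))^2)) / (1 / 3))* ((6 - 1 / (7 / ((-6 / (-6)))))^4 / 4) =1059660375 / 22204448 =47.72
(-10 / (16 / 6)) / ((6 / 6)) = -3.75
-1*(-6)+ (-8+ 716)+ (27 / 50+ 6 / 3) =35827 / 50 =716.54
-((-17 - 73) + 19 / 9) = 791 / 9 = 87.89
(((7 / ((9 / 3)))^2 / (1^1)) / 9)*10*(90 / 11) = 4900 / 99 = 49.49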